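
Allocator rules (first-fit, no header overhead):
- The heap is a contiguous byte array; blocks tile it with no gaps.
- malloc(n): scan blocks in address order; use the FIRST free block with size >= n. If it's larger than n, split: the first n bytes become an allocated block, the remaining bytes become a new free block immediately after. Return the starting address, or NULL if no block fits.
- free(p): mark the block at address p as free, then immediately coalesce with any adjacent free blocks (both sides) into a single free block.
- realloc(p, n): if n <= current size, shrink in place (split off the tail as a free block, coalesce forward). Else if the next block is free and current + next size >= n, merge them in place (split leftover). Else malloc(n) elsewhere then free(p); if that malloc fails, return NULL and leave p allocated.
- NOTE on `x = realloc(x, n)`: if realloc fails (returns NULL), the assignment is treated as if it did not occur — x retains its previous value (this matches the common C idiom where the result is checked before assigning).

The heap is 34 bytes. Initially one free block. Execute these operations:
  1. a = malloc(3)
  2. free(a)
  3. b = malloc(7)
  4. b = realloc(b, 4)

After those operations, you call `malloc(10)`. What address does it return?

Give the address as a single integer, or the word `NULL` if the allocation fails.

Op 1: a = malloc(3) -> a = 0; heap: [0-2 ALLOC][3-33 FREE]
Op 2: free(a) -> (freed a); heap: [0-33 FREE]
Op 3: b = malloc(7) -> b = 0; heap: [0-6 ALLOC][7-33 FREE]
Op 4: b = realloc(b, 4) -> b = 0; heap: [0-3 ALLOC][4-33 FREE]
malloc(10): first-fit scan over [0-3 ALLOC][4-33 FREE] -> 4

Answer: 4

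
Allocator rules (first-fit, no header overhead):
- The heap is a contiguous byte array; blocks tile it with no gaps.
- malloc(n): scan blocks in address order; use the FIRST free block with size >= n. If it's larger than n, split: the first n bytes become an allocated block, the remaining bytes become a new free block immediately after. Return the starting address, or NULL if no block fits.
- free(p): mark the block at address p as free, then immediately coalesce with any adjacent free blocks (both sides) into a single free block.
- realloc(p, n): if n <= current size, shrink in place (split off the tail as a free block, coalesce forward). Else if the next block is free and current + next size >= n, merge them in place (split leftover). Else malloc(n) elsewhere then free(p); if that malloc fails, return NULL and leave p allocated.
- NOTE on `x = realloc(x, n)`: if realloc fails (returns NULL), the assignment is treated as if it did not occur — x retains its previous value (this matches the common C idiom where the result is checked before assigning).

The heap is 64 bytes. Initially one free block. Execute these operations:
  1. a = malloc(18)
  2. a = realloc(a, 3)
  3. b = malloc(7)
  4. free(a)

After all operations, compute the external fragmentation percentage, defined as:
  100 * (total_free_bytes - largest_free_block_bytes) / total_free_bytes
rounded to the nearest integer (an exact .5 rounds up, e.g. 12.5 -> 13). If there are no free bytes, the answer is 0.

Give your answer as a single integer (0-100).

Answer: 5

Derivation:
Op 1: a = malloc(18) -> a = 0; heap: [0-17 ALLOC][18-63 FREE]
Op 2: a = realloc(a, 3) -> a = 0; heap: [0-2 ALLOC][3-63 FREE]
Op 3: b = malloc(7) -> b = 3; heap: [0-2 ALLOC][3-9 ALLOC][10-63 FREE]
Op 4: free(a) -> (freed a); heap: [0-2 FREE][3-9 ALLOC][10-63 FREE]
Free blocks: [3 54] total_free=57 largest=54 -> 100*(57-54)/57 = 300/57 ≈ 5.263 -> rounds to 5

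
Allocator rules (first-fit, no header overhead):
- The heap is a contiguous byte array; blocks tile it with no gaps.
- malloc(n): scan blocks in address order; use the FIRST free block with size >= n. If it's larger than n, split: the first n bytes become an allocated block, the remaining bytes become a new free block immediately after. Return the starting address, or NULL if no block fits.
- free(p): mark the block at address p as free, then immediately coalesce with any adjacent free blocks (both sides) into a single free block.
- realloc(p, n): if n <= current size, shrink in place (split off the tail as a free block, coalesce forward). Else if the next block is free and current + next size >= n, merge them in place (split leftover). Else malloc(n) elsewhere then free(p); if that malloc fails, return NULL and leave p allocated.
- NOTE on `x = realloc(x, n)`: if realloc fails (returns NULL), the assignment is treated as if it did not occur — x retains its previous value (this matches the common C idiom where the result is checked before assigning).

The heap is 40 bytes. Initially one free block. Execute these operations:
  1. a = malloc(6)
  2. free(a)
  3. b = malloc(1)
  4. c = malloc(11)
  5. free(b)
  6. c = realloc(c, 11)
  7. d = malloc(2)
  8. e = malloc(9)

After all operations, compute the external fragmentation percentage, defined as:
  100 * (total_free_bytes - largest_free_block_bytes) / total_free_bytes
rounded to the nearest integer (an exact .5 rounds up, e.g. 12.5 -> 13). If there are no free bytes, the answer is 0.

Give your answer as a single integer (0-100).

Answer: 6

Derivation:
Op 1: a = malloc(6) -> a = 0; heap: [0-5 ALLOC][6-39 FREE]
Op 2: free(a) -> (freed a); heap: [0-39 FREE]
Op 3: b = malloc(1) -> b = 0; heap: [0-0 ALLOC][1-39 FREE]
Op 4: c = malloc(11) -> c = 1; heap: [0-0 ALLOC][1-11 ALLOC][12-39 FREE]
Op 5: free(b) -> (freed b); heap: [0-0 FREE][1-11 ALLOC][12-39 FREE]
Op 6: c = realloc(c, 11) -> c = 1; heap: [0-0 FREE][1-11 ALLOC][12-39 FREE]
Op 7: d = malloc(2) -> d = 12; heap: [0-0 FREE][1-11 ALLOC][12-13 ALLOC][14-39 FREE]
Op 8: e = malloc(9) -> e = 14; heap: [0-0 FREE][1-11 ALLOC][12-13 ALLOC][14-22 ALLOC][23-39 FREE]
Free blocks: [1 17] total_free=18 largest=17 -> 100*(18-17)/18 = 100/18 ≈ 5.556 -> rounds to 6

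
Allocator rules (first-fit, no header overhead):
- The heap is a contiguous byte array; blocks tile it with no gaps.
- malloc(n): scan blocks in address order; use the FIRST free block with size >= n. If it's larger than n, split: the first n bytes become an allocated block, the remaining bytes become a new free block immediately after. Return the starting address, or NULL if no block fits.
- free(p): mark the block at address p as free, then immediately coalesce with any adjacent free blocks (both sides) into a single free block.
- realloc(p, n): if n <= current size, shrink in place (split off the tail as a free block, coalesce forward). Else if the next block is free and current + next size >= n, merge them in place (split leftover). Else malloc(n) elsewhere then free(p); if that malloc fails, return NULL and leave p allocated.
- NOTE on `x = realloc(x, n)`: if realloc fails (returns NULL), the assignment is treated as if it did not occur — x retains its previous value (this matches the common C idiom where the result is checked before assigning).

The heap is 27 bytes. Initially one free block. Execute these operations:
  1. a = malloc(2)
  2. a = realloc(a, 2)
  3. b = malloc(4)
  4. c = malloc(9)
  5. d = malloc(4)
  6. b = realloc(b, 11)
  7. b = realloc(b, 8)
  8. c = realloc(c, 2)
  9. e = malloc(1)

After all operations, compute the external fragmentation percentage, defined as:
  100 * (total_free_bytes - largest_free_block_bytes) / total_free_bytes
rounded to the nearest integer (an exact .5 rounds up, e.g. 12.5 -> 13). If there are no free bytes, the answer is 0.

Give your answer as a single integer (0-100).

Op 1: a = malloc(2) -> a = 0; heap: [0-1 ALLOC][2-26 FREE]
Op 2: a = realloc(a, 2) -> a = 0; heap: [0-1 ALLOC][2-26 FREE]
Op 3: b = malloc(4) -> b = 2; heap: [0-1 ALLOC][2-5 ALLOC][6-26 FREE]
Op 4: c = malloc(9) -> c = 6; heap: [0-1 ALLOC][2-5 ALLOC][6-14 ALLOC][15-26 FREE]
Op 5: d = malloc(4) -> d = 15; heap: [0-1 ALLOC][2-5 ALLOC][6-14 ALLOC][15-18 ALLOC][19-26 FREE]
Op 6: b = realloc(b, 11) -> NULL (b unchanged); heap: [0-1 ALLOC][2-5 ALLOC][6-14 ALLOC][15-18 ALLOC][19-26 FREE]
Op 7: b = realloc(b, 8) -> b = 19; heap: [0-1 ALLOC][2-5 FREE][6-14 ALLOC][15-18 ALLOC][19-26 ALLOC]
Op 8: c = realloc(c, 2) -> c = 6; heap: [0-1 ALLOC][2-5 FREE][6-7 ALLOC][8-14 FREE][15-18 ALLOC][19-26 ALLOC]
Op 9: e = malloc(1) -> e = 2; heap: [0-1 ALLOC][2-2 ALLOC][3-5 FREE][6-7 ALLOC][8-14 FREE][15-18 ALLOC][19-26 ALLOC]
Free blocks: [3 7] total_free=10 largest=7 -> 100*(10-7)/10 = 300/10 = 30

Answer: 30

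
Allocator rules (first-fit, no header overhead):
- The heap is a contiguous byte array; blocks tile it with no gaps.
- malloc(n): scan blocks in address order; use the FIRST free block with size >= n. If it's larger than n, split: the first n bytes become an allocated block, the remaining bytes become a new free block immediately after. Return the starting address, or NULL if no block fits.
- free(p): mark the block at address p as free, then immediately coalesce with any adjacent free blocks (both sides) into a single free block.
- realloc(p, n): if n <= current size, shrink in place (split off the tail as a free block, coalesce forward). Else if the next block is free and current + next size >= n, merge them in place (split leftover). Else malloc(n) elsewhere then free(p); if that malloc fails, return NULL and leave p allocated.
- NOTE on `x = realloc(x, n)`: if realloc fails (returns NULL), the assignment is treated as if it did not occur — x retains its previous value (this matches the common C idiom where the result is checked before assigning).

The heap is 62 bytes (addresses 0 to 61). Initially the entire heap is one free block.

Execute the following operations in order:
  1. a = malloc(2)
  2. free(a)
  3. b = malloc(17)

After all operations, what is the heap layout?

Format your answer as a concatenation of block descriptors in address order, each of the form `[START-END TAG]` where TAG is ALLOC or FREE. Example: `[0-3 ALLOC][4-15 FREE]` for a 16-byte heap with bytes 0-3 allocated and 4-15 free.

Op 1: a = malloc(2) -> a = 0; heap: [0-1 ALLOC][2-61 FREE]
Op 2: free(a) -> (freed a); heap: [0-61 FREE]
Op 3: b = malloc(17) -> b = 0; heap: [0-16 ALLOC][17-61 FREE]

Answer: [0-16 ALLOC][17-61 FREE]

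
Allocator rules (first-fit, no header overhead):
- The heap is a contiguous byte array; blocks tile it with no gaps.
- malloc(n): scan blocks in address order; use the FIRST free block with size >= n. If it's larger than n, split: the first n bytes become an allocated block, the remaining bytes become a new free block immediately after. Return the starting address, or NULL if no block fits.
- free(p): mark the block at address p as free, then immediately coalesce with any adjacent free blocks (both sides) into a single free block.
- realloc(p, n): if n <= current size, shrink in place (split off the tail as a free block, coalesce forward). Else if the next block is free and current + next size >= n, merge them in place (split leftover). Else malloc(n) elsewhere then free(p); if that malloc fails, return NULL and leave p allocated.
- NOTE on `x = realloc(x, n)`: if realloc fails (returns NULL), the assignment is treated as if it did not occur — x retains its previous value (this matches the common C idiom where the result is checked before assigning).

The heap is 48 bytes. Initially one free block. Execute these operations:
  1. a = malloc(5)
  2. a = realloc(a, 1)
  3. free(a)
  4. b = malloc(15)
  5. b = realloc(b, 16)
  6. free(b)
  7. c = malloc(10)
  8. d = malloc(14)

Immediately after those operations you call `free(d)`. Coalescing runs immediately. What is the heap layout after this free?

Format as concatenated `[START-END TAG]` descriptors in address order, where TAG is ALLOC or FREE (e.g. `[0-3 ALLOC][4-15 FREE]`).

Op 1: a = malloc(5) -> a = 0; heap: [0-4 ALLOC][5-47 FREE]
Op 2: a = realloc(a, 1) -> a = 0; heap: [0-0 ALLOC][1-47 FREE]
Op 3: free(a) -> (freed a); heap: [0-47 FREE]
Op 4: b = malloc(15) -> b = 0; heap: [0-14 ALLOC][15-47 FREE]
Op 5: b = realloc(b, 16) -> b = 0; heap: [0-15 ALLOC][16-47 FREE]
Op 6: free(b) -> (freed b); heap: [0-47 FREE]
Op 7: c = malloc(10) -> c = 0; heap: [0-9 ALLOC][10-47 FREE]
Op 8: d = malloc(14) -> d = 10; heap: [0-9 ALLOC][10-23 ALLOC][24-47 FREE]
free(d): d = 10 -> block [10-23 ALLOC]; mark free, coalesce with adjacent free neighbors -> [0-9 ALLOC][10-47 FREE]

Answer: [0-9 ALLOC][10-47 FREE]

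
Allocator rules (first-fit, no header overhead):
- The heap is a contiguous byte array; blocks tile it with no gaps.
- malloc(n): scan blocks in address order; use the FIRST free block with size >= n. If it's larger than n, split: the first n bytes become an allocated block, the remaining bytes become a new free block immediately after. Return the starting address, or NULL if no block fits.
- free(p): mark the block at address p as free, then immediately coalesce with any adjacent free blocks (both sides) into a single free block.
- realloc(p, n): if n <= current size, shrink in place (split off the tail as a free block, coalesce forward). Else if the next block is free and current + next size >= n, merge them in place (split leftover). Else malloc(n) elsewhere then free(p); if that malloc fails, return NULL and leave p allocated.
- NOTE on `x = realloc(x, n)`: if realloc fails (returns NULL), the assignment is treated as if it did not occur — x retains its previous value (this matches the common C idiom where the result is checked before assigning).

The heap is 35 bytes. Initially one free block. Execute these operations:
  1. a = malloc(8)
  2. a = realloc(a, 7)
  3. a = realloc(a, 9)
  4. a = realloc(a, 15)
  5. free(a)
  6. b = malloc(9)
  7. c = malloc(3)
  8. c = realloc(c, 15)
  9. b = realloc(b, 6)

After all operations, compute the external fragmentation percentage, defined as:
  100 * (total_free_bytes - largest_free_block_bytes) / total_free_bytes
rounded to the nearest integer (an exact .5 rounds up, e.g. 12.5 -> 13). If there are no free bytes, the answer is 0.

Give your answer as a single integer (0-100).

Answer: 21

Derivation:
Op 1: a = malloc(8) -> a = 0; heap: [0-7 ALLOC][8-34 FREE]
Op 2: a = realloc(a, 7) -> a = 0; heap: [0-6 ALLOC][7-34 FREE]
Op 3: a = realloc(a, 9) -> a = 0; heap: [0-8 ALLOC][9-34 FREE]
Op 4: a = realloc(a, 15) -> a = 0; heap: [0-14 ALLOC][15-34 FREE]
Op 5: free(a) -> (freed a); heap: [0-34 FREE]
Op 6: b = malloc(9) -> b = 0; heap: [0-8 ALLOC][9-34 FREE]
Op 7: c = malloc(3) -> c = 9; heap: [0-8 ALLOC][9-11 ALLOC][12-34 FREE]
Op 8: c = realloc(c, 15) -> c = 9; heap: [0-8 ALLOC][9-23 ALLOC][24-34 FREE]
Op 9: b = realloc(b, 6) -> b = 0; heap: [0-5 ALLOC][6-8 FREE][9-23 ALLOC][24-34 FREE]
Free blocks: [3 11] total_free=14 largest=11 -> 100*(14-11)/14 = 300/14 ≈ 21.429 -> rounds to 21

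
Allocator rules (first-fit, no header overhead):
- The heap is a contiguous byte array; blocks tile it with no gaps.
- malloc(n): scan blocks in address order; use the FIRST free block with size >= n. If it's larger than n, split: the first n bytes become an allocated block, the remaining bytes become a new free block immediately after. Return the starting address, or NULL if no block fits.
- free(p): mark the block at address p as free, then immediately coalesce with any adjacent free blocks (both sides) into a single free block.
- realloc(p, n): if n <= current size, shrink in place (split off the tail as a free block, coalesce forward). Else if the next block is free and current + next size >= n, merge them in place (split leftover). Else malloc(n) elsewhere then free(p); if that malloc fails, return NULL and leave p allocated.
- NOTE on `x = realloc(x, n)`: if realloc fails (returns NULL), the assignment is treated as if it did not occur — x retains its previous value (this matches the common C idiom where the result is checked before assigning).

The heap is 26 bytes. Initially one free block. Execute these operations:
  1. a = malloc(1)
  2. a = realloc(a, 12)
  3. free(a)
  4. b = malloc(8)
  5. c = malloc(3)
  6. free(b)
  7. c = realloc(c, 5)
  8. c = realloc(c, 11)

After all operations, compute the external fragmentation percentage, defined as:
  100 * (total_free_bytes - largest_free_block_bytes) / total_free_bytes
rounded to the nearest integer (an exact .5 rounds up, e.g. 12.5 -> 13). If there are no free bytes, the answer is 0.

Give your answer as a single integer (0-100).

Answer: 47

Derivation:
Op 1: a = malloc(1) -> a = 0; heap: [0-0 ALLOC][1-25 FREE]
Op 2: a = realloc(a, 12) -> a = 0; heap: [0-11 ALLOC][12-25 FREE]
Op 3: free(a) -> (freed a); heap: [0-25 FREE]
Op 4: b = malloc(8) -> b = 0; heap: [0-7 ALLOC][8-25 FREE]
Op 5: c = malloc(3) -> c = 8; heap: [0-7 ALLOC][8-10 ALLOC][11-25 FREE]
Op 6: free(b) -> (freed b); heap: [0-7 FREE][8-10 ALLOC][11-25 FREE]
Op 7: c = realloc(c, 5) -> c = 8; heap: [0-7 FREE][8-12 ALLOC][13-25 FREE]
Op 8: c = realloc(c, 11) -> c = 8; heap: [0-7 FREE][8-18 ALLOC][19-25 FREE]
Free blocks: [8 7] total_free=15 largest=8 -> 100*(15-8)/15 = 700/15 ≈ 46.667 -> rounds to 47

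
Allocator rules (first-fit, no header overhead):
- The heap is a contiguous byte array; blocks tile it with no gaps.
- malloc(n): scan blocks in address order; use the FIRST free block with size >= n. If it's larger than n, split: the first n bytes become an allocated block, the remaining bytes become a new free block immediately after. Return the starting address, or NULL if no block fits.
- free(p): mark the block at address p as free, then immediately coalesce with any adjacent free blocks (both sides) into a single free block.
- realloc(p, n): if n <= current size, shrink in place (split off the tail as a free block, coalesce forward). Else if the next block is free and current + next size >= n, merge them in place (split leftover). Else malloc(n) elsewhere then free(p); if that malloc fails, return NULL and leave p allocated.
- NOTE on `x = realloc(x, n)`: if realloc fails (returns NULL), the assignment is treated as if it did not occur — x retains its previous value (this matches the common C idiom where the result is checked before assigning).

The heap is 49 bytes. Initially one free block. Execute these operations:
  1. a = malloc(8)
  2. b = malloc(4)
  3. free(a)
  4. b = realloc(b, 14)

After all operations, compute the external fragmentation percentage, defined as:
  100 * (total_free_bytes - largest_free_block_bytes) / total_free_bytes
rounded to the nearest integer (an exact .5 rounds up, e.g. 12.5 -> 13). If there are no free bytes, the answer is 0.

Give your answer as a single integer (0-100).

Answer: 23

Derivation:
Op 1: a = malloc(8) -> a = 0; heap: [0-7 ALLOC][8-48 FREE]
Op 2: b = malloc(4) -> b = 8; heap: [0-7 ALLOC][8-11 ALLOC][12-48 FREE]
Op 3: free(a) -> (freed a); heap: [0-7 FREE][8-11 ALLOC][12-48 FREE]
Op 4: b = realloc(b, 14) -> b = 8; heap: [0-7 FREE][8-21 ALLOC][22-48 FREE]
Free blocks: [8 27] total_free=35 largest=27 -> 100*(35-27)/35 = 800/35 ≈ 22.857 -> rounds to 23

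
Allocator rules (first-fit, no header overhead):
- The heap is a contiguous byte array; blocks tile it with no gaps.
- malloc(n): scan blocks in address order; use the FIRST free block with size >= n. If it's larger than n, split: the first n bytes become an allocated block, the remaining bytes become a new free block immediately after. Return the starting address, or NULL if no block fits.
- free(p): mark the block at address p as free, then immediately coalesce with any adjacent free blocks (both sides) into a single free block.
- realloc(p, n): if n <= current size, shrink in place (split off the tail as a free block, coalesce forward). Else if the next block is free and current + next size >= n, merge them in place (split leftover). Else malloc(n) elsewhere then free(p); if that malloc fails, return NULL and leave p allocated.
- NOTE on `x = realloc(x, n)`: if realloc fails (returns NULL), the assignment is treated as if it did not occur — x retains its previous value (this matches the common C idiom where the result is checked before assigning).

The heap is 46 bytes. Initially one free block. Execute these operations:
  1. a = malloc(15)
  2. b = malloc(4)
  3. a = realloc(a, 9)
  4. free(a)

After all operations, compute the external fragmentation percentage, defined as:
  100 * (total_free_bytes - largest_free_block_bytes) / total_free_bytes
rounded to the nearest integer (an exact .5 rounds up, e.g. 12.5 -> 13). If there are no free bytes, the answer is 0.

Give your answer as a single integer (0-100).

Answer: 36

Derivation:
Op 1: a = malloc(15) -> a = 0; heap: [0-14 ALLOC][15-45 FREE]
Op 2: b = malloc(4) -> b = 15; heap: [0-14 ALLOC][15-18 ALLOC][19-45 FREE]
Op 3: a = realloc(a, 9) -> a = 0; heap: [0-8 ALLOC][9-14 FREE][15-18 ALLOC][19-45 FREE]
Op 4: free(a) -> (freed a); heap: [0-14 FREE][15-18 ALLOC][19-45 FREE]
Free blocks: [15 27] total_free=42 largest=27 -> 100*(42-27)/42 = 1500/42 ≈ 35.714 -> rounds to 36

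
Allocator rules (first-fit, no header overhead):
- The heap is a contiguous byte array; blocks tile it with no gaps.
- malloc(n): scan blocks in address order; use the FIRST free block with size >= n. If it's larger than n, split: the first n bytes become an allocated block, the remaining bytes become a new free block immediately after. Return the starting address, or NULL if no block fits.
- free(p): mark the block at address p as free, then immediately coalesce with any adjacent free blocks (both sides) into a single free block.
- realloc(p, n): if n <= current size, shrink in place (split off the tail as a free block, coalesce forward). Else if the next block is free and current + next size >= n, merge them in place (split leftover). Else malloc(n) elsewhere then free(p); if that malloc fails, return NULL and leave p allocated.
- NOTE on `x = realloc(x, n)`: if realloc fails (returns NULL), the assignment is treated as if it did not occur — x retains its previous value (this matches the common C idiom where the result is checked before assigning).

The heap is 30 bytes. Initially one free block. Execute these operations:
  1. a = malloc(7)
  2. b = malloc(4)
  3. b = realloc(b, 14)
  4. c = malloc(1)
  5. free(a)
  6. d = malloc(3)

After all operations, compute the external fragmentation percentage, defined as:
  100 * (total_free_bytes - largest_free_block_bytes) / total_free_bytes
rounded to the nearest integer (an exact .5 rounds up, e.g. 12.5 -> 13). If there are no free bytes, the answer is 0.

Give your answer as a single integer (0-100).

Op 1: a = malloc(7) -> a = 0; heap: [0-6 ALLOC][7-29 FREE]
Op 2: b = malloc(4) -> b = 7; heap: [0-6 ALLOC][7-10 ALLOC][11-29 FREE]
Op 3: b = realloc(b, 14) -> b = 7; heap: [0-6 ALLOC][7-20 ALLOC][21-29 FREE]
Op 4: c = malloc(1) -> c = 21; heap: [0-6 ALLOC][7-20 ALLOC][21-21 ALLOC][22-29 FREE]
Op 5: free(a) -> (freed a); heap: [0-6 FREE][7-20 ALLOC][21-21 ALLOC][22-29 FREE]
Op 6: d = malloc(3) -> d = 0; heap: [0-2 ALLOC][3-6 FREE][7-20 ALLOC][21-21 ALLOC][22-29 FREE]
Free blocks: [4 8] total_free=12 largest=8 -> 100*(12-8)/12 = 400/12 ≈ 33.333 -> rounds to 33

Answer: 33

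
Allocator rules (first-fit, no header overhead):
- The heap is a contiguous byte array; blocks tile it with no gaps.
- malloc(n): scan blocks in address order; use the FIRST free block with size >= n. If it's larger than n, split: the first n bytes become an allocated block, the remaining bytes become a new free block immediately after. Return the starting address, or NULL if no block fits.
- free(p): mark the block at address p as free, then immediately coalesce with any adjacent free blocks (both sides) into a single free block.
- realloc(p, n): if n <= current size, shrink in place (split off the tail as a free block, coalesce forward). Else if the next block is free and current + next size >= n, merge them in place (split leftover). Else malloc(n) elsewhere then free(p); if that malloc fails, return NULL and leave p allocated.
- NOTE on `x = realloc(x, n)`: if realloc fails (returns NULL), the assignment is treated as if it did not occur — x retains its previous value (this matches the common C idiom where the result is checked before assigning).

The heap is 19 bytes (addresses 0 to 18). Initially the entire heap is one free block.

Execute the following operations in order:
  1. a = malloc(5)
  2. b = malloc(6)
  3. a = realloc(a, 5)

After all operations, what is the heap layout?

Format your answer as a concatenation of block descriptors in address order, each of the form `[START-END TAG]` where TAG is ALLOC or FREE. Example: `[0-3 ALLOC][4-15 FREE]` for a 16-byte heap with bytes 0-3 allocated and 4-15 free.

Op 1: a = malloc(5) -> a = 0; heap: [0-4 ALLOC][5-18 FREE]
Op 2: b = malloc(6) -> b = 5; heap: [0-4 ALLOC][5-10 ALLOC][11-18 FREE]
Op 3: a = realloc(a, 5) -> a = 0; heap: [0-4 ALLOC][5-10 ALLOC][11-18 FREE]

Answer: [0-4 ALLOC][5-10 ALLOC][11-18 FREE]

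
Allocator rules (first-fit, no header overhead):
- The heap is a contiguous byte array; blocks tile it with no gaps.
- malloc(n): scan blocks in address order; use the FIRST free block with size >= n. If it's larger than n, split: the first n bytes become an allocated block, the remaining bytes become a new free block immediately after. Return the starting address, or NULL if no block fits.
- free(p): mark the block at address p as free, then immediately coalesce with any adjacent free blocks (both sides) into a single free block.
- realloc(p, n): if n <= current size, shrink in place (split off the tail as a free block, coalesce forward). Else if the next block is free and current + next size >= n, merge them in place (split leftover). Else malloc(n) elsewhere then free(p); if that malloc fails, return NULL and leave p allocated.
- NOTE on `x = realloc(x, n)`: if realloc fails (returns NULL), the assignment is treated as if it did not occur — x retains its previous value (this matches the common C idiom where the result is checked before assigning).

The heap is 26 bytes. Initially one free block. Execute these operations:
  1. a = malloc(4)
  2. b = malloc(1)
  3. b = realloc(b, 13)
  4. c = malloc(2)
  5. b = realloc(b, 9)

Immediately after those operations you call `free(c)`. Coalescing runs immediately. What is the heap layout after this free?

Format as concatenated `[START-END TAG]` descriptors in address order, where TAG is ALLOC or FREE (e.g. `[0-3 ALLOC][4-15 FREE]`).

Op 1: a = malloc(4) -> a = 0; heap: [0-3 ALLOC][4-25 FREE]
Op 2: b = malloc(1) -> b = 4; heap: [0-3 ALLOC][4-4 ALLOC][5-25 FREE]
Op 3: b = realloc(b, 13) -> b = 4; heap: [0-3 ALLOC][4-16 ALLOC][17-25 FREE]
Op 4: c = malloc(2) -> c = 17; heap: [0-3 ALLOC][4-16 ALLOC][17-18 ALLOC][19-25 FREE]
Op 5: b = realloc(b, 9) -> b = 4; heap: [0-3 ALLOC][4-12 ALLOC][13-16 FREE][17-18 ALLOC][19-25 FREE]
free(c): c = 17 -> block [17-18 ALLOC]; mark free, coalesce with adjacent free neighbors -> [0-3 ALLOC][4-12 ALLOC][13-25 FREE]

Answer: [0-3 ALLOC][4-12 ALLOC][13-25 FREE]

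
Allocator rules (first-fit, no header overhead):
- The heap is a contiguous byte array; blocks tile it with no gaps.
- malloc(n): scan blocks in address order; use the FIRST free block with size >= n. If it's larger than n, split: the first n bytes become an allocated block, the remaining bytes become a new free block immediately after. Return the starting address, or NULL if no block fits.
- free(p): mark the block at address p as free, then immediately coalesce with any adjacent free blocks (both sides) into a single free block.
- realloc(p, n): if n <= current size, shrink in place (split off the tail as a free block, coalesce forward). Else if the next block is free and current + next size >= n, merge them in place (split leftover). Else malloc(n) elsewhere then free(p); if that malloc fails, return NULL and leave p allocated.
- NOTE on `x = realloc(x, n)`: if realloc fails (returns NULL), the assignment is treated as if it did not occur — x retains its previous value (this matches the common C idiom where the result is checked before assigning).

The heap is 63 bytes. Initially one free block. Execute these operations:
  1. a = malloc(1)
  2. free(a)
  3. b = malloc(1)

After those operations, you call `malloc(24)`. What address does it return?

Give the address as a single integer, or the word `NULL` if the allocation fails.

Op 1: a = malloc(1) -> a = 0; heap: [0-0 ALLOC][1-62 FREE]
Op 2: free(a) -> (freed a); heap: [0-62 FREE]
Op 3: b = malloc(1) -> b = 0; heap: [0-0 ALLOC][1-62 FREE]
malloc(24): first-fit scan over [0-0 ALLOC][1-62 FREE] -> 1

Answer: 1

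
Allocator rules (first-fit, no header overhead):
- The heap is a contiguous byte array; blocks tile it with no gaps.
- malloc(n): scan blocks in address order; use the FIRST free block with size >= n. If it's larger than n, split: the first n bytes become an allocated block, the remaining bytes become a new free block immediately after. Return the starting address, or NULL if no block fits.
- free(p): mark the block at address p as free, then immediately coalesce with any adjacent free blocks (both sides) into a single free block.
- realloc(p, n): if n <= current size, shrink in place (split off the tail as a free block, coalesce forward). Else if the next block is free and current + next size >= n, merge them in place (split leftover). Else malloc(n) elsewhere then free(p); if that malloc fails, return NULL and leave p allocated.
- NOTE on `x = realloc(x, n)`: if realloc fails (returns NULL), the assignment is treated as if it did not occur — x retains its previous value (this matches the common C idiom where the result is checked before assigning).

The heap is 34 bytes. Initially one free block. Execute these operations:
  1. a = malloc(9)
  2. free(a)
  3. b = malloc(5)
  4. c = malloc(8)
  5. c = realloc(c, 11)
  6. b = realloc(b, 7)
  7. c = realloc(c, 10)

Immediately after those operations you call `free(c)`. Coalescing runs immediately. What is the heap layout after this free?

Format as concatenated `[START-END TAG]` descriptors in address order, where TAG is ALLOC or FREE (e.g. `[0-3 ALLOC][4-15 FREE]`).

Op 1: a = malloc(9) -> a = 0; heap: [0-8 ALLOC][9-33 FREE]
Op 2: free(a) -> (freed a); heap: [0-33 FREE]
Op 3: b = malloc(5) -> b = 0; heap: [0-4 ALLOC][5-33 FREE]
Op 4: c = malloc(8) -> c = 5; heap: [0-4 ALLOC][5-12 ALLOC][13-33 FREE]
Op 5: c = realloc(c, 11) -> c = 5; heap: [0-4 ALLOC][5-15 ALLOC][16-33 FREE]
Op 6: b = realloc(b, 7) -> b = 16; heap: [0-4 FREE][5-15 ALLOC][16-22 ALLOC][23-33 FREE]
Op 7: c = realloc(c, 10) -> c = 5; heap: [0-4 FREE][5-14 ALLOC][15-15 FREE][16-22 ALLOC][23-33 FREE]
free(c): c = 5 -> block [5-14 ALLOC]; mark free, coalesce with adjacent free neighbors -> [0-15 FREE][16-22 ALLOC][23-33 FREE]

Answer: [0-15 FREE][16-22 ALLOC][23-33 FREE]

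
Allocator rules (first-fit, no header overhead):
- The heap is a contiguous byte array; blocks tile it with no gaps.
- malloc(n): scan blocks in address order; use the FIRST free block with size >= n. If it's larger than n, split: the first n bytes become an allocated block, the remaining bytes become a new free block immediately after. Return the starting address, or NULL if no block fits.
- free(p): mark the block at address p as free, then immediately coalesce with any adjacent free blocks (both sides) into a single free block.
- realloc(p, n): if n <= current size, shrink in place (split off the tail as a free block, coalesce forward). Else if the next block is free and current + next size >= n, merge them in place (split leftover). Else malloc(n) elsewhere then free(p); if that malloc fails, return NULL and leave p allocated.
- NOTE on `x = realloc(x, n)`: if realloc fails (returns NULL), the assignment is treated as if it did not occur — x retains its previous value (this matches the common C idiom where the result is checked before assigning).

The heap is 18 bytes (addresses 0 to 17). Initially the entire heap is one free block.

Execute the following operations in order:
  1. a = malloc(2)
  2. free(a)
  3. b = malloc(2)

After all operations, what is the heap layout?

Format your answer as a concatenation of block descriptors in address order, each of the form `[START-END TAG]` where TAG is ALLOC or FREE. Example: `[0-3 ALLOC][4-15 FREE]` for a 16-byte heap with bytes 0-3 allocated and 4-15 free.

Answer: [0-1 ALLOC][2-17 FREE]

Derivation:
Op 1: a = malloc(2) -> a = 0; heap: [0-1 ALLOC][2-17 FREE]
Op 2: free(a) -> (freed a); heap: [0-17 FREE]
Op 3: b = malloc(2) -> b = 0; heap: [0-1 ALLOC][2-17 FREE]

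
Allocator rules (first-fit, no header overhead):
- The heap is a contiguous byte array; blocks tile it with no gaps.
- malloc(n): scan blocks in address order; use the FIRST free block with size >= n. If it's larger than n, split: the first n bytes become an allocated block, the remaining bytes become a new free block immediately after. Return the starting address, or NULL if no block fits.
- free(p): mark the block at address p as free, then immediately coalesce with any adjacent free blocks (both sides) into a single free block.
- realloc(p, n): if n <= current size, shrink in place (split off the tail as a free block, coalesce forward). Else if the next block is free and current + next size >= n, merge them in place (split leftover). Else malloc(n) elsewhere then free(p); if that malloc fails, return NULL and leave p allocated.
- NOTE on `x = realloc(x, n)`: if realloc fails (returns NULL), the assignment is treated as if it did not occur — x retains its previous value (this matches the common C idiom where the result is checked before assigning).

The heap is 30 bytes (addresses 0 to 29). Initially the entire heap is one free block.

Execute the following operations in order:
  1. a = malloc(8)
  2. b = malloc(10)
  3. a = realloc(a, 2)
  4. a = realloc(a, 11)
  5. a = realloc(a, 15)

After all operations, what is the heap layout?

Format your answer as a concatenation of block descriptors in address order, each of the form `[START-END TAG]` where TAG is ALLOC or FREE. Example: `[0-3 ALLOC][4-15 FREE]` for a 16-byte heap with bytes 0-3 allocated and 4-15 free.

Op 1: a = malloc(8) -> a = 0; heap: [0-7 ALLOC][8-29 FREE]
Op 2: b = malloc(10) -> b = 8; heap: [0-7 ALLOC][8-17 ALLOC][18-29 FREE]
Op 3: a = realloc(a, 2) -> a = 0; heap: [0-1 ALLOC][2-7 FREE][8-17 ALLOC][18-29 FREE]
Op 4: a = realloc(a, 11) -> a = 18; heap: [0-7 FREE][8-17 ALLOC][18-28 ALLOC][29-29 FREE]
Op 5: a = realloc(a, 15) -> NULL (a unchanged); heap: [0-7 FREE][8-17 ALLOC][18-28 ALLOC][29-29 FREE]

Answer: [0-7 FREE][8-17 ALLOC][18-28 ALLOC][29-29 FREE]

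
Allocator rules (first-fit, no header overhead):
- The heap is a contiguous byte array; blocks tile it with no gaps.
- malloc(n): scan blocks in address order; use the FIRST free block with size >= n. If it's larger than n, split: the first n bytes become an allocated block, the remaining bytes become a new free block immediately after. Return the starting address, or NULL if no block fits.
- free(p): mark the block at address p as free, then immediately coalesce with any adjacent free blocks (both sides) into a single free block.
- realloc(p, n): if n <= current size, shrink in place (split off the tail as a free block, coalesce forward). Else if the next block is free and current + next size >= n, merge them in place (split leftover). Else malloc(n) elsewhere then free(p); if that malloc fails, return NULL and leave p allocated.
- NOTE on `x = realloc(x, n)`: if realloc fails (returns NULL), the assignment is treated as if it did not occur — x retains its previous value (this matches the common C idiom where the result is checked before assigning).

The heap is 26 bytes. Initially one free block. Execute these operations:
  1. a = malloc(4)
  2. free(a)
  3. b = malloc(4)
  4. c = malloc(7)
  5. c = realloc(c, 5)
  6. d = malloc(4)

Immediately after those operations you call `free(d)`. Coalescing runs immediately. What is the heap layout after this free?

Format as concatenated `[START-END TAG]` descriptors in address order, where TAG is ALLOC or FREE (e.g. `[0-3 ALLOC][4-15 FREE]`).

Op 1: a = malloc(4) -> a = 0; heap: [0-3 ALLOC][4-25 FREE]
Op 2: free(a) -> (freed a); heap: [0-25 FREE]
Op 3: b = malloc(4) -> b = 0; heap: [0-3 ALLOC][4-25 FREE]
Op 4: c = malloc(7) -> c = 4; heap: [0-3 ALLOC][4-10 ALLOC][11-25 FREE]
Op 5: c = realloc(c, 5) -> c = 4; heap: [0-3 ALLOC][4-8 ALLOC][9-25 FREE]
Op 6: d = malloc(4) -> d = 9; heap: [0-3 ALLOC][4-8 ALLOC][9-12 ALLOC][13-25 FREE]
free(d): d = 9 -> block [9-12 ALLOC]; mark free, coalesce with adjacent free neighbors -> [0-3 ALLOC][4-8 ALLOC][9-25 FREE]

Answer: [0-3 ALLOC][4-8 ALLOC][9-25 FREE]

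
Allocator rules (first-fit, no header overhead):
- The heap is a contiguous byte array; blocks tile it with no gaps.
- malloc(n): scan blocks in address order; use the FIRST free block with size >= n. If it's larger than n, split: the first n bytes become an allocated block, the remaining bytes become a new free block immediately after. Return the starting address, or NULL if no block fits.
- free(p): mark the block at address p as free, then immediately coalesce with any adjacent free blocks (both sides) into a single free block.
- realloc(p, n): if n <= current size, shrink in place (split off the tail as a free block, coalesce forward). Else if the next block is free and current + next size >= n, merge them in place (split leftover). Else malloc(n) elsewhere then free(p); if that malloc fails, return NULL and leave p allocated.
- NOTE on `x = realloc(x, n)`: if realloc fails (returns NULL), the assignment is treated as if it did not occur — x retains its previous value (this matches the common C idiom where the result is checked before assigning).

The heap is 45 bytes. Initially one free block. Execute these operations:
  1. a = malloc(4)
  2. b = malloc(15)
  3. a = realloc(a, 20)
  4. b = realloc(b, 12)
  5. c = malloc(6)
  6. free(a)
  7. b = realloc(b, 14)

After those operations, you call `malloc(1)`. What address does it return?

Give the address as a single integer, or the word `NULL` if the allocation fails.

Answer: 0

Derivation:
Op 1: a = malloc(4) -> a = 0; heap: [0-3 ALLOC][4-44 FREE]
Op 2: b = malloc(15) -> b = 4; heap: [0-3 ALLOC][4-18 ALLOC][19-44 FREE]
Op 3: a = realloc(a, 20) -> a = 19; heap: [0-3 FREE][4-18 ALLOC][19-38 ALLOC][39-44 FREE]
Op 4: b = realloc(b, 12) -> b = 4; heap: [0-3 FREE][4-15 ALLOC][16-18 FREE][19-38 ALLOC][39-44 FREE]
Op 5: c = malloc(6) -> c = 39; heap: [0-3 FREE][4-15 ALLOC][16-18 FREE][19-38 ALLOC][39-44 ALLOC]
Op 6: free(a) -> (freed a); heap: [0-3 FREE][4-15 ALLOC][16-38 FREE][39-44 ALLOC]
Op 7: b = realloc(b, 14) -> b = 4; heap: [0-3 FREE][4-17 ALLOC][18-38 FREE][39-44 ALLOC]
malloc(1): first-fit scan over [0-3 FREE][4-17 ALLOC][18-38 FREE][39-44 ALLOC] -> 0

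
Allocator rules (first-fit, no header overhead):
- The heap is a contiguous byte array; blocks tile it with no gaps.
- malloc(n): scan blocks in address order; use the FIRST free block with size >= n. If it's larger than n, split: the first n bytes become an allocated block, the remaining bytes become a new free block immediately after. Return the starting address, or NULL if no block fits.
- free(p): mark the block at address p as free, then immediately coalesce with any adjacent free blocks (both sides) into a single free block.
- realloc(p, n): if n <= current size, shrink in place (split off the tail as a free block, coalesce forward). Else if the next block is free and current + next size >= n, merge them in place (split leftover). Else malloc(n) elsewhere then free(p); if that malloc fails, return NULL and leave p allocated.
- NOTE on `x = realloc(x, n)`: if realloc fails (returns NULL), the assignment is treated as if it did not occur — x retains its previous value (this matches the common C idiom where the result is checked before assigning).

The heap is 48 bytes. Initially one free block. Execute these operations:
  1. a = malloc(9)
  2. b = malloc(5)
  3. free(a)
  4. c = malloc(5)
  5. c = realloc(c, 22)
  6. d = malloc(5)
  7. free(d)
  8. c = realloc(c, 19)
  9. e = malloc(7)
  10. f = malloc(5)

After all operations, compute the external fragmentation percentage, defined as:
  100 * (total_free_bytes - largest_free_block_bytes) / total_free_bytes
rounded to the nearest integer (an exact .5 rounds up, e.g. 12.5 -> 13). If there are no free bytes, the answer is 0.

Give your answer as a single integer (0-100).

Answer: 17

Derivation:
Op 1: a = malloc(9) -> a = 0; heap: [0-8 ALLOC][9-47 FREE]
Op 2: b = malloc(5) -> b = 9; heap: [0-8 ALLOC][9-13 ALLOC][14-47 FREE]
Op 3: free(a) -> (freed a); heap: [0-8 FREE][9-13 ALLOC][14-47 FREE]
Op 4: c = malloc(5) -> c = 0; heap: [0-4 ALLOC][5-8 FREE][9-13 ALLOC][14-47 FREE]
Op 5: c = realloc(c, 22) -> c = 14; heap: [0-8 FREE][9-13 ALLOC][14-35 ALLOC][36-47 FREE]
Op 6: d = malloc(5) -> d = 0; heap: [0-4 ALLOC][5-8 FREE][9-13 ALLOC][14-35 ALLOC][36-47 FREE]
Op 7: free(d) -> (freed d); heap: [0-8 FREE][9-13 ALLOC][14-35 ALLOC][36-47 FREE]
Op 8: c = realloc(c, 19) -> c = 14; heap: [0-8 FREE][9-13 ALLOC][14-32 ALLOC][33-47 FREE]
Op 9: e = malloc(7) -> e = 0; heap: [0-6 ALLOC][7-8 FREE][9-13 ALLOC][14-32 ALLOC][33-47 FREE]
Op 10: f = malloc(5) -> f = 33; heap: [0-6 ALLOC][7-8 FREE][9-13 ALLOC][14-32 ALLOC][33-37 ALLOC][38-47 FREE]
Free blocks: [2 10] total_free=12 largest=10 -> 100*(12-10)/12 = 200/12 ≈ 16.667 -> rounds to 17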